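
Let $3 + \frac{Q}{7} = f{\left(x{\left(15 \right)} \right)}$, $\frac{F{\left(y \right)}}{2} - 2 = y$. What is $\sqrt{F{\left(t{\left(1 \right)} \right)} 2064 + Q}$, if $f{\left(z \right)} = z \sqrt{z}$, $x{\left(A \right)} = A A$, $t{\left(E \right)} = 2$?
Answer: $2 \sqrt{10029} \approx 200.29$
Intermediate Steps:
$x{\left(A \right)} = A^{2}$
$F{\left(y \right)} = 4 + 2 y$
$f{\left(z \right)} = z^{\frac{3}{2}}$
$Q = 23604$ ($Q = -21 + 7 \left(15^{2}\right)^{\frac{3}{2}} = -21 + 7 \cdot 225^{\frac{3}{2}} = -21 + 7 \cdot 3375 = -21 + 23625 = 23604$)
$\sqrt{F{\left(t{\left(1 \right)} \right)} 2064 + Q} = \sqrt{\left(4 + 2 \cdot 2\right) 2064 + 23604} = \sqrt{\left(4 + 4\right) 2064 + 23604} = \sqrt{8 \cdot 2064 + 23604} = \sqrt{16512 + 23604} = \sqrt{40116} = 2 \sqrt{10029}$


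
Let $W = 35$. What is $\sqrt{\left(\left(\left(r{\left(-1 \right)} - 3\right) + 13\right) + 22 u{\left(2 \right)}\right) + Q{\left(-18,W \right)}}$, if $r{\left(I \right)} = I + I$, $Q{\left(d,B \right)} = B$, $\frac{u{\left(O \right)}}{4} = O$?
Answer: $\sqrt{219} \approx 14.799$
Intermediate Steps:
$u{\left(O \right)} = 4 O$
$r{\left(I \right)} = 2 I$
$\sqrt{\left(\left(\left(r{\left(-1 \right)} - 3\right) + 13\right) + 22 u{\left(2 \right)}\right) + Q{\left(-18,W \right)}} = \sqrt{\left(\left(\left(2 \left(-1\right) - 3\right) + 13\right) + 22 \cdot 4 \cdot 2\right) + 35} = \sqrt{\left(\left(\left(-2 - 3\right) + 13\right) + 22 \cdot 8\right) + 35} = \sqrt{\left(\left(-5 + 13\right) + 176\right) + 35} = \sqrt{\left(8 + 176\right) + 35} = \sqrt{184 + 35} = \sqrt{219}$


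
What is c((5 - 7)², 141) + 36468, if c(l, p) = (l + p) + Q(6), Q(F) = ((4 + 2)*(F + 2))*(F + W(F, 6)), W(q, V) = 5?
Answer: 37141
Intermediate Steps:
Q(F) = (5 + F)*(12 + 6*F) (Q(F) = ((4 + 2)*(F + 2))*(F + 5) = (6*(2 + F))*(5 + F) = (12 + 6*F)*(5 + F) = (5 + F)*(12 + 6*F))
c(l, p) = 528 + l + p (c(l, p) = (l + p) + (60 + 6*6² + 42*6) = (l + p) + (60 + 6*36 + 252) = (l + p) + (60 + 216 + 252) = (l + p) + 528 = 528 + l + p)
c((5 - 7)², 141) + 36468 = (528 + (5 - 7)² + 141) + 36468 = (528 + (-2)² + 141) + 36468 = (528 + 4 + 141) + 36468 = 673 + 36468 = 37141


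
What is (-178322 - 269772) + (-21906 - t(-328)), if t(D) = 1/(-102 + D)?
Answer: -202099999/430 ≈ -4.7000e+5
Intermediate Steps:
(-178322 - 269772) + (-21906 - t(-328)) = (-178322 - 269772) + (-21906 - 1/(-102 - 328)) = -448094 + (-21906 - 1/(-430)) = -448094 + (-21906 - 1*(-1/430)) = -448094 + (-21906 + 1/430) = -448094 - 9419579/430 = -202099999/430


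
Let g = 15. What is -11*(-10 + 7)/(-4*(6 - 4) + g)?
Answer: 33/7 ≈ 4.7143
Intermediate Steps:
-11*(-10 + 7)/(-4*(6 - 4) + g) = -11*(-10 + 7)/(-4*(6 - 4) + 15) = -(-33)/(-4*2 + 15) = -(-33)/(-8 + 15) = -(-33)/7 = -11*(-3/7) = 33/7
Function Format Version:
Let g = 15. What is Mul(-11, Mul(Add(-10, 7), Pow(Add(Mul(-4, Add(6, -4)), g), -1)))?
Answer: Rational(33, 7) ≈ 4.7143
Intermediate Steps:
Mul(-11, Mul(Add(-10, 7), Pow(Add(Mul(-4, Add(6, -4)), g), -1))) = Mul(-11, Mul(Add(-10, 7), Pow(Add(Mul(-4, Add(6, -4)), 15), -1))) = Mul(-11, Mul(-3, Pow(Add(Mul(-4, 2), 15), -1))) = Mul(-11, Mul(-3, Pow(Add(-8, 15), -1))) = Mul(-11, Mul(-3, Pow(7, -1))) = Mul(-11, Mul(-3, Rational(1, 7))) = Mul(-11, Rational(-3, 7)) = Rational(33, 7)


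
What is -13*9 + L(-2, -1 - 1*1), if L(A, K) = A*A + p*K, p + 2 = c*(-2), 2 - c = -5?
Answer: -81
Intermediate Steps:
c = 7 (c = 2 - 1*(-5) = 2 + 5 = 7)
p = -16 (p = -2 + 7*(-2) = -2 - 14 = -16)
L(A, K) = A² - 16*K (L(A, K) = A*A - 16*K = A² - 16*K)
-13*9 + L(-2, -1 - 1*1) = -13*9 + ((-2)² - 16*(-1 - 1*1)) = -117 + (4 - 16*(-1 - 1)) = -117 + (4 - 16*(-2)) = -117 + (4 + 32) = -117 + 36 = -81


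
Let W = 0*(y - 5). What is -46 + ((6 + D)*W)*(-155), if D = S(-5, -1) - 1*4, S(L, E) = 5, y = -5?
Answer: -46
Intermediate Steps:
W = 0 (W = 0*(-5 - 5) = 0*(-10) = 0)
D = 1 (D = 5 - 1*4 = 5 - 4 = 1)
-46 + ((6 + D)*W)*(-155) = -46 + ((6 + 1)*0)*(-155) = -46 + (7*0)*(-155) = -46 + 0*(-155) = -46 + 0 = -46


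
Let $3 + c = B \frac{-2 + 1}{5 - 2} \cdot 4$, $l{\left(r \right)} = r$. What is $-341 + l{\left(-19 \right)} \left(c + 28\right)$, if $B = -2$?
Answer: $- \frac{2600}{3} \approx -866.67$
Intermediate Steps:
$c = - \frac{1}{3}$ ($c = -3 + - 2 \frac{-2 + 1}{5 - 2} \cdot 4 = -3 + - 2 \left(- \frac{1}{3}\right) 4 = -3 + - 2 \left(\left(-1\right) \frac{1}{3}\right) 4 = -3 + \left(-2\right) \left(- \frac{1}{3}\right) 4 = -3 + \frac{2}{3} \cdot 4 = -3 + \frac{8}{3} = - \frac{1}{3} \approx -0.33333$)
$-341 + l{\left(-19 \right)} \left(c + 28\right) = -341 - 19 \left(- \frac{1}{3} + 28\right) = -341 - \frac{1577}{3} = - \frac{2600}{3}$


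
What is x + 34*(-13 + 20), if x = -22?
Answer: 216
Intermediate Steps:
x + 34*(-13 + 20) = -22 + 34*(-13 + 20) = -22 + 34*7 = -22 + 238 = 216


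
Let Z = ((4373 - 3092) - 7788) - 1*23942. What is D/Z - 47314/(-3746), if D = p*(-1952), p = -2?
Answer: 713019801/57030977 ≈ 12.502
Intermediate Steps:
D = 3904 (D = -2*(-1952) = 3904)
Z = -30449 (Z = (1281 - 7788) - 23942 = -6507 - 23942 = -30449)
D/Z - 47314/(-3746) = 3904/(-30449) - 47314/(-3746) = 3904*(-1/30449) - 47314*(-1/3746) = -3904/30449 + 23657/1873 = 713019801/57030977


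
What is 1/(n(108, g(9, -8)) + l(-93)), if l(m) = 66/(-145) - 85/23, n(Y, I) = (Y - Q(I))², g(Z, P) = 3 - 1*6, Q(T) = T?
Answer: 3335/41076692 ≈ 8.1190e-5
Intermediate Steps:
g(Z, P) = -3 (g(Z, P) = 3 - 6 = -3)
n(Y, I) = (Y - I)²
l(m) = -13843/3335 (l(m) = 66*(-1/145) - 85*1/23 = -66/145 - 85/23 = -13843/3335)
1/(n(108, g(9, -8)) + l(-93)) = 1/((-3 - 1*108)² - 13843/3335) = 1/((-3 - 108)² - 13843/3335) = 1/((-111)² - 13843/3335) = 1/(12321 - 13843/3335) = 1/(41076692/3335) = 3335/41076692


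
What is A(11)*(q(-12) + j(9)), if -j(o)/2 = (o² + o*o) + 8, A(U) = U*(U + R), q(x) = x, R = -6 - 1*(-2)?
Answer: -27104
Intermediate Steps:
R = -4 (R = -6 + 2 = -4)
A(U) = U*(-4 + U) (A(U) = U*(U - 4) = U*(-4 + U))
j(o) = -16 - 4*o² (j(o) = -2*((o² + o*o) + 8) = -2*((o² + o²) + 8) = -2*(2*o² + 8) = -2*(8 + 2*o²) = -16 - 4*o²)
A(11)*(q(-12) + j(9)) = (11*(-4 + 11))*(-12 + (-16 - 4*9²)) = (11*7)*(-12 + (-16 - 4*81)) = 77*(-12 + (-16 - 324)) = 77*(-12 - 340) = 77*(-352) = -27104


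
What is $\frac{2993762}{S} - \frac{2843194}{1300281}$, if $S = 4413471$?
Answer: $- \frac{2885207473084}{1912917495117} \approx -1.5083$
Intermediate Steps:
$\frac{2993762}{S} - \frac{2843194}{1300281} = \frac{2993762}{4413471} - \frac{2843194}{1300281} = - \frac{2885207473084}{1912917495117}$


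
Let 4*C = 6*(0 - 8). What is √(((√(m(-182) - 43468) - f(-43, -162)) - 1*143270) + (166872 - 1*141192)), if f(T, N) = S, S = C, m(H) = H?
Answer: √(-117578 + 15*I*√194) ≈ 0.305 + 342.9*I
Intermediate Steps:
C = -12 (C = (6*(0 - 8))/4 = (6*(-8))/4 = (¼)*(-48) = -12)
S = -12
f(T, N) = -12
√(((√(m(-182) - 43468) - f(-43, -162)) - 1*143270) + (166872 - 1*141192)) = √(((√(-182 - 43468) - 1*(-12)) - 1*143270) + (166872 - 1*141192)) = √(((√(-43650) + 12) - 143270) + (166872 - 141192)) = √(((15*I*√194 + 12) - 143270) + 25680) = √(((12 + 15*I*√194) - 143270) + 25680) = √((-143258 + 15*I*√194) + 25680) = √(-117578 + 15*I*√194)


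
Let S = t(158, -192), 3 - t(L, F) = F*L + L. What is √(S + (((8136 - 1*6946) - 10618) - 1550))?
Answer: √19203 ≈ 138.57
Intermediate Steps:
t(L, F) = 3 - L - F*L (t(L, F) = 3 - (F*L + L) = 3 - (L + F*L) = 3 + (-L - F*L) = 3 - L - F*L)
S = 30181 (S = 3 - 1*158 - 1*(-192)*158 = 3 - 158 + 30336 = 30181)
√(S + (((8136 - 1*6946) - 10618) - 1550)) = √(30181 + (((8136 - 1*6946) - 10618) - 1550)) = √(30181 + (((8136 - 6946) - 10618) - 1550)) = √(30181 + ((1190 - 10618) - 1550)) = √(30181 + (-9428 - 1550)) = √(30181 - 10978) = √19203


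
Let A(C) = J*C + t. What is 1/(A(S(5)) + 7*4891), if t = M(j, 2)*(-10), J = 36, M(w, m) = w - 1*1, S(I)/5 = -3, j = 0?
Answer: 1/33707 ≈ 2.9667e-5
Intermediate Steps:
S(I) = -15 (S(I) = 5*(-3) = -15)
M(w, m) = -1 + w (M(w, m) = w - 1 = -1 + w)
t = 10 (t = (-1 + 0)*(-10) = -1*(-10) = 10)
A(C) = 10 + 36*C (A(C) = 36*C + 10 = 10 + 36*C)
1/(A(S(5)) + 7*4891) = 1/((10 + 36*(-15)) + 7*4891) = 1/((10 - 540) + 34237) = 1/(-530 + 34237) = 1/33707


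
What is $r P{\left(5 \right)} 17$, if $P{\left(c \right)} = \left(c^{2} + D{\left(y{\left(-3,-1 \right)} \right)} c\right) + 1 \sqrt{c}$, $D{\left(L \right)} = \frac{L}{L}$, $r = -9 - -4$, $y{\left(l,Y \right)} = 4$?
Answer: $-2550 - 85 \sqrt{5} \approx -2740.1$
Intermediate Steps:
$r = -5$ ($r = -9 + 4 = -5$)
$D{\left(L \right)} = 1$
$P{\left(c \right)} = c + \sqrt{c} + c^{2}$ ($P{\left(c \right)} = \left(c^{2} + 1 c\right) + 1 \sqrt{c} = \left(c^{2} + c\right) + \sqrt{c} = \left(c + c^{2}\right) + \sqrt{c} = c + \sqrt{c} + c^{2}$)
$r P{\left(5 \right)} 17 = - 5 \left(5 + \sqrt{5} + 5^{2}\right) 17 = - 5 \left(5 + \sqrt{5} + 25\right) 17 = - 5 \left(30 + \sqrt{5}\right) 17 = \left(-150 - 5 \sqrt{5}\right) 17 = -2550 - 85 \sqrt{5}$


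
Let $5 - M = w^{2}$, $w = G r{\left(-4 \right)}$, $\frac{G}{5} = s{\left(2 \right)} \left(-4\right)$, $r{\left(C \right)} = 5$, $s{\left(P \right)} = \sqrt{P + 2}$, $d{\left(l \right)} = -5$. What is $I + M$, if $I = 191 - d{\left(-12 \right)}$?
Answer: $-39799$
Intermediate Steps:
$s{\left(P \right)} = \sqrt{2 + P}$
$G = -40$ ($G = 5 \sqrt{2 + 2} \left(-4\right) = 5 \sqrt{4} \left(-4\right) = 5 \cdot 2 \left(-4\right) = 5 \left(-8\right) = -40$)
$w = -200$ ($w = \left(-40\right) 5 = -200$)
$I = 196$ ($I = 191 - -5 = 191 + 5 = 196$)
$M = -39995$ ($M = 5 - \left(-200\right)^{2} = 5 - 40000 = -39995$)
$I + M = 196 - 39995 = -39799$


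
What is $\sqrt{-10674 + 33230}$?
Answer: $2 \sqrt{5639} \approx 150.19$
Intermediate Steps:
$\sqrt{-10674 + 33230} = \sqrt{22556} = 2 \sqrt{5639}$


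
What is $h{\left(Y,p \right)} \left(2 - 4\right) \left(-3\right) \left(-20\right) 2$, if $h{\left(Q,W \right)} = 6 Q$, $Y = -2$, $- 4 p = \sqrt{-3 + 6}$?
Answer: $2880$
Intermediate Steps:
$p = - \frac{\sqrt{3}}{4}$ ($p = - \frac{\sqrt{-3 + 6}}{4} = - \frac{\sqrt{3}}{4} \approx -0.43301$)
$h{\left(Y,p \right)} \left(2 - 4\right) \left(-3\right) \left(-20\right) 2 = 6 \left(-2\right) \left(2 - 4\right) \left(-3\right) \left(-20\right) 2 = - 12 \left(2 - 4\right) \left(-3\right) \left(-20\right) 2 = \left(-12\right) \left(-2\right) \left(-3\right) \left(-20\right) 2 = 24 \left(-3\right) \left(-20\right) 2 = \left(-72\right) \left(-20\right) 2 = 1440 \cdot 2 = 2880$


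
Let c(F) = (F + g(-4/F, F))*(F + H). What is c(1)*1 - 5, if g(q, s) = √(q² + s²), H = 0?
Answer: -4 + √17 ≈ 0.12311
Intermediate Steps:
c(F) = F*(F + √(F² + 16/F²)) (c(F) = (F + √((-4/F)² + F²))*(F + 0) = (F + √(16/F² + F²))*F = (F + √(F² + 16/F²))*F = F*(F + √(F² + 16/F²)))
c(1)*1 - 5 = (1*(1 + √((16 + 1⁴)/1²)))*1 - 5 = (1*(1 + √(1*(16 + 1))))*1 - 5 = (1*(1 + √(1*17)))*1 - 5 = (1*(1 + √17))*1 - 5 = (1 + √17)*1 - 5 = (1 + √17) - 5 = -4 + √17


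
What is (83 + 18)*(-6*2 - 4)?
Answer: -1616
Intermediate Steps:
(83 + 18)*(-6*2 - 4) = 101*(-12 - 4) = 101*(-16) = -1616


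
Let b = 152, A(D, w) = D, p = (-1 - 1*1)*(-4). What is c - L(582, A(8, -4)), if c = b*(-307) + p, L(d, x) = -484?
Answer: -46172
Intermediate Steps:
p = 8 (p = (-1 - 1)*(-4) = -2*(-4) = 8)
c = -46656 (c = 152*(-307) + 8 = -46664 + 8 = -46656)
c - L(582, A(8, -4)) = -46656 - 1*(-484) = -46656 + 484 = -46172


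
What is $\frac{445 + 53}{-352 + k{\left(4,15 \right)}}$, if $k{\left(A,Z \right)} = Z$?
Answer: $- \frac{498}{337} \approx -1.4777$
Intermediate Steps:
$\frac{445 + 53}{-352 + k{\left(4,15 \right)}} = \frac{445 + 53}{-352 + 15} = \frac{498}{-337} = 498 \left(- \frac{1}{337}\right) = - \frac{498}{337}$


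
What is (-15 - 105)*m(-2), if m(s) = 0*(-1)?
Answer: 0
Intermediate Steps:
m(s) = 0
(-15 - 105)*m(-2) = (-15 - 105)*0 = -120*0 = 0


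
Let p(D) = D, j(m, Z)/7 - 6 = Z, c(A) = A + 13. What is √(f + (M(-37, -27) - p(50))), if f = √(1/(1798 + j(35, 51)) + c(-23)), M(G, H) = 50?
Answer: √3*31733^(¼)*√I/13 ≈ 1.2574 + 1.2574*I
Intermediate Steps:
c(A) = 13 + A
j(m, Z) = 42 + 7*Z
f = 3*I*√31733/169 (f = √(1/(1798 + (42 + 7*51)) + (13 - 23)) = √(1/(1798 + (42 + 357)) - 10) = √(1/(1798 + 399) - 10) = √(1/2197 - 10) = √(-21969/2197) = 3*I*√31733/169 ≈ 3.1622*I)
√(f + (M(-37, -27) - p(50))) = √(3*I*√31733/169 + (50 - 1*50)) = √(3*I*√31733/169 + (50 - 50)) = √(3*I*√31733/169 + 0) = √(3*I*√31733/169) = √3*31733^(¼)*√I/13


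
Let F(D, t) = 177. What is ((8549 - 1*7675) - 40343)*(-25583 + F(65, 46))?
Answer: 1002749414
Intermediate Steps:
((8549 - 1*7675) - 40343)*(-25583 + F(65, 46)) = ((8549 - 1*7675) - 40343)*(-25583 + 177) = ((8549 - 7675) - 40343)*(-25406) = (874 - 40343)*(-25406) = -39469*(-25406) = 1002749414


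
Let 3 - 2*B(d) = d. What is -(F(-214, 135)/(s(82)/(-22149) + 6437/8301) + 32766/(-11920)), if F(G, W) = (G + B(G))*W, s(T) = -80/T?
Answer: 213326409327780153/11613714950360 ≈ 18369.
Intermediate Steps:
B(d) = 3/2 - d/2
F(G, W) = W*(3/2 + G/2) (F(G, W) = (G + (3/2 - G/2))*W = (3/2 + G/2)*W = W*(3/2 + G/2))
-(F(-214, 135)/(s(82)/(-22149) + 6437/8301) + 32766/(-11920)) = -(((1/2)*135*(3 - 214))/(-80/82/(-22149) + 6437/8301) + 32766/(-11920)) = -(((1/2)*135*(-211))/(-80*1/82*(-1/22149) + 6437*(1/8301)) + 32766*(-1/11920)) = -(-28485/(2*(-40/41*(-1/22149) + 6437/8301)) - 16383/5960) = -(-28485/(2*(40/908109 + 6437/8301)) - 16383/5960) = -(-28485/(2*1948609891/2512737603) - 16383/5960) = -(-28485/2*2512737603/1948609891 - 16383/5960) = -(-71575330621455/3897219782 - 16383/5960) = -1*(-213326409327780153/11613714950360) = 213326409327780153/11613714950360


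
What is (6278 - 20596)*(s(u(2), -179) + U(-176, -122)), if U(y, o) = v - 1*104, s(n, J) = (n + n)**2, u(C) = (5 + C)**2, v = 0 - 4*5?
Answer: -135734640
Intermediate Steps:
v = -20 (v = 0 - 20 = -20)
s(n, J) = 4*n**2 (s(n, J) = (2*n)**2 = 4*n**2)
U(y, o) = -124 (U(y, o) = -20 - 1*104 = -20 - 104 = -124)
(6278 - 20596)*(s(u(2), -179) + U(-176, -122)) = (6278 - 20596)*(4*((5 + 2)**2)**2 - 124) = -14318*(4*(7**2)**2 - 124) = -14318*(4*49**2 - 124) = -14318*(4*2401 - 124) = -14318*(9604 - 124) = -14318*9480 = -135734640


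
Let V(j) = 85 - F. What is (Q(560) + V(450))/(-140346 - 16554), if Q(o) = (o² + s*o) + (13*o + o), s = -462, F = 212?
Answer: -62593/156900 ≈ -0.39894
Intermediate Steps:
V(j) = -127 (V(j) = 85 - 1*212 = 85 - 212 = -127)
Q(o) = o² - 448*o (Q(o) = (o² - 462*o) + (13*o + o) = (o² - 462*o) + 14*o = o² - 448*o)
(Q(560) + V(450))/(-140346 - 16554) = (560*(-448 + 560) - 127)/(-140346 - 16554) = (560*112 - 127)/(-156900) = (62720 - 127)*(-1/156900) = 62593*(-1/156900) = -62593/156900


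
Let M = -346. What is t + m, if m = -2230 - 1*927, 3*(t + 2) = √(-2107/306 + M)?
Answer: -3159 + I*√3671422/306 ≈ -3159.0 + 6.2617*I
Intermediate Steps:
t = -2 + I*√3671422/306 (t = -2 + √(-2107/306 - 346)/3 = -2 + √(-107983/306)/3 = -2 + (I*√3671422/102)/3 = -2 + I*√3671422/306 ≈ -2.0 + 6.2617*I)
m = -3157 (m = -2230 - 927 = -3157)
t + m = (-2 + I*√3671422/306) - 3157 = -3159 + I*√3671422/306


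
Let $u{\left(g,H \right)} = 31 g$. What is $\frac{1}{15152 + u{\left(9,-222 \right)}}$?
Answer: $\frac{1}{15431} \approx 6.4805 \cdot 10^{-5}$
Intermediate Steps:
$\frac{1}{15152 + u{\left(9,-222 \right)}} = \frac{1}{15152 + 31 \cdot 9} = \frac{1}{15152 + 279} = \frac{1}{15431}$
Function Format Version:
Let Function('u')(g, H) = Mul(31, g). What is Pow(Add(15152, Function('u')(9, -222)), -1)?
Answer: Rational(1, 15431) ≈ 6.4805e-5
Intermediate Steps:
Pow(Add(15152, Function('u')(9, -222)), -1) = Pow(Add(15152, Mul(31, 9)), -1) = Pow(Add(15152, 279), -1) = Pow(15431, -1) = Rational(1, 15431)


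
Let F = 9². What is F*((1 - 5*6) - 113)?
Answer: -11502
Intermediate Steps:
F = 81
F*((1 - 5*6) - 113) = 81*((1 - 5*6) - 113) = 81*((1 - 30) - 113) = 81*(-29 - 113) = 81*(-142) = -11502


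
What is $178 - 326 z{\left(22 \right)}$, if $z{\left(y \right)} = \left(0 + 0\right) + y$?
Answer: $-6994$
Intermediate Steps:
$z{\left(y \right)} = y$ ($z{\left(y \right)} = 0 + y = y$)
$178 - 326 z{\left(22 \right)} = 178 - 7172 = -6994$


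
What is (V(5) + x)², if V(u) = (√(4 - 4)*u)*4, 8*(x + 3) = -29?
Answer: 2809/64 ≈ 43.891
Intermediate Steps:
x = -53/8 (x = -3 + (⅛)*(-29) = -3 - 29/8 = -53/8 ≈ -6.6250)
V(u) = 0 (V(u) = (√0*u)*4 = (0*u)*4 = 0*4 = 0)
(V(5) + x)² = (0 - 53/8)² = (-53/8)² = 2809/64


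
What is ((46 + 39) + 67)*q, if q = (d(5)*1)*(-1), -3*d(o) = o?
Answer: 760/3 ≈ 253.33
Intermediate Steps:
d(o) = -o/3
q = 5/3 (q = (-⅓*5*1)*(-1) = -5/3*1*(-1) = -5/3*(-1) = 5/3 ≈ 1.6667)
((46 + 39) + 67)*q = ((46 + 39) + 67)*(5/3) = (85 + 67)*(5/3) = 152*(5/3) = 760/3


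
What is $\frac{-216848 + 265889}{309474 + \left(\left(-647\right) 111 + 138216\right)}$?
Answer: $\frac{16347}{125291} \approx 0.13047$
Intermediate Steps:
$\frac{-216848 + 265889}{309474 + \left(\left(-647\right) 111 + 138216\right)} = \frac{49041}{309474 + \left(-71817 + 138216\right)} = \frac{49041}{309474 + 66399} = \frac{49041}{375873} = 49041 \cdot \frac{1}{375873} = \frac{16347}{125291}$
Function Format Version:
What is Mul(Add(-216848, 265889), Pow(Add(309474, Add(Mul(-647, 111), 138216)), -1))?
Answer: Rational(16347, 125291) ≈ 0.13047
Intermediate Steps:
Mul(Add(-216848, 265889), Pow(Add(309474, Add(Mul(-647, 111), 138216)), -1)) = Mul(49041, Pow(Add(309474, Add(-71817, 138216)), -1)) = Mul(49041, Pow(Add(309474, 66399), -1)) = Mul(49041, Pow(375873, -1)) = Mul(49041, Rational(1, 375873)) = Rational(16347, 125291)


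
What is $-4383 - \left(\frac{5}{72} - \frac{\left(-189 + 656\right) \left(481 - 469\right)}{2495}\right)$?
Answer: $- \frac{786971107}{179640} \approx -4380.8$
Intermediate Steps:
$-4383 - \left(\frac{5}{72} - \frac{\left(-189 + 656\right) \left(481 - 469\right)}{2495}\right) = -4383 - \left(\frac{5}{72} - 467 \cdot 12 \cdot \frac{1}{2495}\right) = -4383 + \left(- \frac{5}{72} + 5604 \cdot \frac{1}{2495}\right) = -4383 + \left(- \frac{5}{72} + \frac{5604}{2495}\right) = -4383 + \frac{391013}{179640} = - \frac{786971107}{179640}$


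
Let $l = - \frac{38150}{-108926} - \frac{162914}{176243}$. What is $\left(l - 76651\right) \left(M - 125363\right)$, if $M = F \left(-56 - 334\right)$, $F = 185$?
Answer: $\frac{145321609865964745108}{9598722509} \approx 1.514 \cdot 10^{10}$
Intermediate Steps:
$M = -72150$ ($M = 185 \left(-56 - 334\right) = 185 \left(-390\right) = -72150$)
$l = - \frac{5510949957}{9598722509}$ ($l = \left(-38150\right) \left(- \frac{1}{108926}\right) - \frac{162914}{176243} = \frac{19075}{54463} - \frac{162914}{176243} = - \frac{5510949957}{9598722509} \approx -0.57413$)
$\left(l - 76651\right) \left(M - 125363\right) = \left(- \frac{5510949957}{9598722509} - 76651\right) \left(-72150 - 125363\right) = \left(- \frac{735757189987316}{9598722509}\right) \left(-197513\right) = \frac{145321609865964745108}{9598722509}$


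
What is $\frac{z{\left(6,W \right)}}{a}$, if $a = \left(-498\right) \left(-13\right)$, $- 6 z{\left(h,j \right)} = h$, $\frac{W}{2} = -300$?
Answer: $- \frac{1}{6474} \approx -0.00015446$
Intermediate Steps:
$W = -600$ ($W = 2 \left(-300\right) = -600$)
$z{\left(h,j \right)} = - \frac{h}{6}$
$a = 6474$
$\frac{z{\left(6,W \right)}}{a} = \frac{\left(- \frac{1}{6}\right) 6}{6474} = \left(-1\right) \frac{1}{6474} = - \frac{1}{6474}$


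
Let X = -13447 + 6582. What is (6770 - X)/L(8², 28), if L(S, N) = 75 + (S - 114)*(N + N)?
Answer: -2727/545 ≈ -5.0037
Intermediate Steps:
X = -6865
L(S, N) = 75 + 2*N*(-114 + S) (L(S, N) = 75 + (-114 + S)*(2*N) = 75 + 2*N*(-114 + S))
(6770 - X)/L(8², 28) = (6770 - 1*(-6865))/(75 - 228*28 + 2*28*8²) = (6770 + 6865)/(75 - 6384 + 2*28*64) = 13635/(75 - 6384 + 3584) = 13635/(-2725) = 13635*(-1/2725) = -2727/545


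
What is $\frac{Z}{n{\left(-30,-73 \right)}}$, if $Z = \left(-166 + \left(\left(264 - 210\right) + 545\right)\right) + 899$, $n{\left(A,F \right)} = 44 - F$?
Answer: $\frac{148}{13} \approx 11.385$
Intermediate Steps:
$Z = 1332$ ($Z = \left(-166 + \left(54 + 545\right)\right) + 899 = \left(-166 + 599\right) + 899 = 433 + 899 = 1332$)
$\frac{Z}{n{\left(-30,-73 \right)}} = \frac{1332}{44 - -73} = \frac{1332}{44 + 73} = \frac{1332}{117} = 1332 \cdot \frac{1}{117} = \frac{148}{13}$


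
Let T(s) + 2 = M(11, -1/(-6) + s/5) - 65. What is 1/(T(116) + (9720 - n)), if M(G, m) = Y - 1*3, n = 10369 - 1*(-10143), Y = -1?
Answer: -1/10863 ≈ -9.2056e-5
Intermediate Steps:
n = 20512 (n = 10369 + 10143 = 20512)
M(G, m) = -4 (M(G, m) = -1 - 1*3 = -1 - 3 = -4)
T(s) = -71 (T(s) = -2 + (-4 - 65) = -2 - 69 = -71)
1/(T(116) + (9720 - n)) = 1/(-71 + (9720 - 1*20512)) = 1/(-71 + (9720 - 20512)) = 1/(-71 - 10792) = 1/(-10863) = -1/10863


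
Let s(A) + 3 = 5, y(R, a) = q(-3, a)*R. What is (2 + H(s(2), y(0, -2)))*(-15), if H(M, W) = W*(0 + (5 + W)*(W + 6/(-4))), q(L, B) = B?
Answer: -30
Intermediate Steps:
y(R, a) = R*a (y(R, a) = a*R = R*a)
s(A) = 2 (s(A) = -3 + 5 = 2)
H(M, W) = W*(5 + W)*(-3/2 + W) (H(M, W) = W*(0 + (5 + W)*(W + 6*(-¼))) = W*(0 + (5 + W)*(W - 3/2)) = W*(0 + (5 + W)*(-3/2 + W)) = W*((5 + W)*(-3/2 + W)) = W*(5 + W)*(-3/2 + W))
(2 + H(s(2), y(0, -2)))*(-15) = (2 + (0*(-2))*(-15 + 2*(0*(-2))² + 7*(0*(-2)))/2)*(-15) = (2 + (½)*0*(-15 + 2*0² + 7*0))*(-15) = (2 + (½)*0*(-15 + 2*0 + 0))*(-15) = (2 + (½)*0*(-15 + 0 + 0))*(-15) = (2 + (½)*0*(-15))*(-15) = (2 + 0)*(-15) = 2*(-15) = -30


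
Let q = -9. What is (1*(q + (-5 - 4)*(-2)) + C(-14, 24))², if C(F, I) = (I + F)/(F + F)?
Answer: 14641/196 ≈ 74.699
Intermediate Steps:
C(F, I) = (F + I)/(2*F) (C(F, I) = (F + I)/((2*F)) = (F + I)*(1/(2*F)) = (F + I)/(2*F))
(1*(q + (-5 - 4)*(-2)) + C(-14, 24))² = (1*(-9 + (-5 - 4)*(-2)) + (½)*(-14 + 24)/(-14))² = (1*(-9 - 9*(-2)) + (½)*(-1/14)*10)² = (1*(-9 + 18) - 5/14)² = (1*9 - 5/14)² = (9 - 5/14)² = (121/14)² = 14641/196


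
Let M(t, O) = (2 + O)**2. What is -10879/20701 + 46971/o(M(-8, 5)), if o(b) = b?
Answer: 971813600/1014349 ≈ 958.07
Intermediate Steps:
-10879/20701 + 46971/o(M(-8, 5)) = -10879/20701 + 46971/((2 + 5)**2) = -10879*1/20701 + 46971/(7**2) = -10879/20701 + 46971/49 = 971813600/1014349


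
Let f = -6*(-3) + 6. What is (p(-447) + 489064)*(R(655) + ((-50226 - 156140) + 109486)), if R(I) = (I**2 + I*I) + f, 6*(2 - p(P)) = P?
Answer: 372330813757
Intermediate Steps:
f = 24 (f = 18 + 6 = 24)
p(P) = 2 - P/6
R(I) = 24 + 2*I**2 (R(I) = (I**2 + I*I) + 24 = (I**2 + I**2) + 24 = 2*I**2 + 24 = 24 + 2*I**2)
(p(-447) + 489064)*(R(655) + ((-50226 - 156140) + 109486)) = ((2 - 1/6*(-447)) + 489064)*((24 + 2*655**2) + ((-50226 - 156140) + 109486)) = ((2 + 149/2) + 489064)*((24 + 2*429025) + (-206366 + 109486)) = (153/2 + 489064)*((24 + 858050) - 96880) = 978281*(858074 - 96880)/2 = (978281/2)*761194 = 372330813757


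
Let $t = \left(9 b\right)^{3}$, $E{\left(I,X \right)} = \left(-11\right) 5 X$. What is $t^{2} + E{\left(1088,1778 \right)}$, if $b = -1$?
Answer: $433651$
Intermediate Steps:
$E{\left(I,X \right)} = - 55 X$
$t = -729$ ($t = \left(9 \left(-1\right)\right)^{3} = \left(-9\right)^{3} = -729$)
$t^{2} + E{\left(1088,1778 \right)} = \left(-729\right)^{2} - 97790 = 531441 - 97790 = 433651$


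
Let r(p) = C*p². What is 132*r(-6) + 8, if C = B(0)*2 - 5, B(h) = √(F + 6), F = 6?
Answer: -23752 + 19008*√3 ≈ 9170.8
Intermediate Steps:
B(h) = 2*√3 (B(h) = √(6 + 6) = √12 = 2*√3)
C = -5 + 4*√3 (C = (2*√3)*2 - 5 = 4*√3 - 5 = -5 + 4*√3 ≈ 1.9282)
r(p) = p²*(-5 + 4*√3) (r(p) = (-5 + 4*√3)*p² = p²*(-5 + 4*√3))
132*r(-6) + 8 = 132*((-6)²*(-5 + 4*√3)) + 8 = 132*(36*(-5 + 4*√3)) + 8 = 132*(-180 + 144*√3) + 8 = (-23760 + 19008*√3) + 8 = -23752 + 19008*√3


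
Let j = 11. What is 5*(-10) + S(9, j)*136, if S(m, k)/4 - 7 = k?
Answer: 9742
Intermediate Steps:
S(m, k) = 28 + 4*k
5*(-10) + S(9, j)*136 = 5*(-10) + (28 + 4*11)*136 = -50 + (28 + 44)*136 = -50 + 72*136 = -50 + 9792 = 9742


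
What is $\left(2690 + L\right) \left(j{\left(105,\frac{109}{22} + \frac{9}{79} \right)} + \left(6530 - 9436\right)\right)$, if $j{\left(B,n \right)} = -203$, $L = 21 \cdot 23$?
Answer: $-9864857$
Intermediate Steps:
$L = 483$
$\left(2690 + L\right) \left(j{\left(105,\frac{109}{22} + \frac{9}{79} \right)} + \left(6530 - 9436\right)\right) = \left(2690 + 483\right) \left(-203 + \left(6530 - 9436\right)\right) = 3173 \left(-203 + \left(6530 - 9436\right)\right) = 3173 \left(-203 - 2906\right) = 3173 \left(-3109\right) = -9864857$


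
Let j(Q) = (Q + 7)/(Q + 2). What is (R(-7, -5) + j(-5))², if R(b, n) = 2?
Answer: 16/9 ≈ 1.7778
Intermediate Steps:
j(Q) = (7 + Q)/(2 + Q)
(R(-7, -5) + j(-5))² = (2 + (7 - 5)/(2 - 5))² = (2 + 2/(-3))² = (2 - ⅓*2)² = (2 - ⅔)² = (4/3)² = 16/9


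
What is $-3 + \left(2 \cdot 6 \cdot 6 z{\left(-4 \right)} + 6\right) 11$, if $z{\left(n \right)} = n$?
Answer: $-3105$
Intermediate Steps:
$-3 + \left(2 \cdot 6 \cdot 6 z{\left(-4 \right)} + 6\right) 11 = -3 + \left(2 \cdot 6 \cdot 6 \left(-4\right) + 6\right) 11 = -3 + \left(12 \cdot 6 \left(-4\right) + 6\right) 11 = -3 + \left(72 \left(-4\right) + 6\right) 11 = -3 + \left(-288 + 6\right) 11 = -3 - 3102 = -3105$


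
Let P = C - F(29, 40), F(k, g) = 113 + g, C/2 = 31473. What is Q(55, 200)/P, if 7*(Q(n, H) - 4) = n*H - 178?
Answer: 1550/62793 ≈ 0.024684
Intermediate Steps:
C = 62946 (C = 2*31473 = 62946)
Q(n, H) = -150/7 + H*n/7 (Q(n, H) = 4 + (n*H - 178)/7 = 4 + (H*n - 178)/7 = 4 + (-178 + H*n)/7 = 4 + (-178/7 + H*n/7) = -150/7 + H*n/7)
P = 62793 (P = 62946 - (113 + 40) = 62946 - 1*153 = 62946 - 153 = 62793)
Q(55, 200)/P = (-150/7 + (⅐)*200*55)/62793 = (-150/7 + 11000/7)*(1/62793) = 1550*(1/62793) = 1550/62793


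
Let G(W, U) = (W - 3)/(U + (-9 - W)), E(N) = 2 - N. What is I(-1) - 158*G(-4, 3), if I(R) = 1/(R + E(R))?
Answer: -1105/2 ≈ -552.50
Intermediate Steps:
G(W, U) = (-3 + W)/(-9 + U - W)
I(R) = 1/2 (I(R) = 1/(R + (2 - R)) = 1/2)
I(-1) - 158*G(-4, 3) = 1/2 - 158*(3 - 1*(-4))/(9 - 4 - 1*3) = 1/2 - 158*(3 + 4)/(9 - 4 - 3) = 1/2 - 158*7/2 = 1/2 - 553 = -1105/2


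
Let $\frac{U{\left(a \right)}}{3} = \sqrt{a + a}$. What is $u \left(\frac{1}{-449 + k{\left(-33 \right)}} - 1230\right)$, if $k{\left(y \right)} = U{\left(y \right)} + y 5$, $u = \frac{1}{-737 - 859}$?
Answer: $\frac{232218157}{301316820} + \frac{i \sqrt{66}}{200877880} \approx 0.77068 + 4.0443 \cdot 10^{-8} i$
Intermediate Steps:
$U{\left(a \right)} = 3 \sqrt{2} \sqrt{a}$ ($U{\left(a \right)} = 3 \sqrt{a + a} = 3 \sqrt{2 a} = 3 \sqrt{2} \sqrt{a}$)
$u = - \frac{1}{1596}$ ($u = \frac{1}{-1596} = - \frac{1}{1596} \approx -0.00062657$)
$k{\left(y \right)} = 5 y + 3 \sqrt{2} \sqrt{y}$ ($k{\left(y \right)} = 3 \sqrt{2} \sqrt{y} + y 5 = 3 \sqrt{2} \sqrt{y} + 5 y = 5 y + 3 \sqrt{2} \sqrt{y}$)
$u \left(\frac{1}{-449 + k{\left(-33 \right)}} - 1230\right) = - \frac{\frac{1}{-449 + \left(5 \left(-33\right) + 3 \sqrt{2} \sqrt{-33}\right)} - 1230}{1596} = - \frac{\frac{1}{-449 - \left(165 - 3 \sqrt{2} i \sqrt{33}\right)} - 1230}{1596} = - \frac{\frac{1}{-449 - \left(165 - 3 i \sqrt{66}\right)} - 1230}{1596} = - \frac{\frac{1}{-614 + 3 i \sqrt{66}} - 1230}{1596} = - \frac{-1230 + \frac{1}{-614 + 3 i \sqrt{66}}}{1596} = \frac{205}{266} - \frac{1}{1596 \left(-614 + 3 i \sqrt{66}\right)}$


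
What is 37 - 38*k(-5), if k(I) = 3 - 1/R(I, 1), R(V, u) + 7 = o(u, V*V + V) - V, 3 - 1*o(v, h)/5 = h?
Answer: -6737/87 ≈ -77.437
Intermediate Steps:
o(v, h) = 15 - 5*h
R(V, u) = 8 - 6*V - 5*V² (R(V, u) = -7 + ((15 - 5*(V*V + V)) - V) = -7 + ((15 - 5*(V² + V)) - V) = -7 + ((15 - 5*(V + V²)) - V) = -7 + ((15 + (-5*V - 5*V²)) - V) = -7 + ((15 - 5*V - 5*V²) - V) = -7 + (15 - 6*V - 5*V²) = 8 - 6*V - 5*V²)
k(I) = 3 - 1/(8 - I - 5*I*(1 + I))
37 - 38*k(-5) = 37 - 38*(-23 + 15*(-5)² + 18*(-5))/(-8 + 5*(-5)² + 6*(-5)) = 37 - 38*(-23 + 15*25 - 90)/(-8 + 5*25 - 30) = 37 - 38*(-23 + 375 - 90)/(-8 + 125 - 30) = 37 - 38*262/87 = 37 - 9956/87 = -6737/87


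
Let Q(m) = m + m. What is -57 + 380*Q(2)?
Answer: 1463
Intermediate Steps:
Q(m) = 2*m
-57 + 380*Q(2) = -57 + 380*(2*2) = -57 + 380*4 = -57 + 1520 = 1463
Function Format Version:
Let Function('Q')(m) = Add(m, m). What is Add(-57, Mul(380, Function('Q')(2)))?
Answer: 1463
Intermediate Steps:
Function('Q')(m) = Mul(2, m)
Add(-57, Mul(380, Function('Q')(2))) = Add(-57, Mul(380, Mul(2, 2))) = Add(-57, Mul(380, 4)) = Add(-57, 1520) = 1463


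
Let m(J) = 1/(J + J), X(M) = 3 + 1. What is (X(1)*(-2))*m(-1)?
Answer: 4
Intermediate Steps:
X(M) = 4
m(J) = 1/(2*J)
(X(1)*(-2))*m(-1) = (4*(-2))*((½)/(-1)) = -4*(-1) = -8*(-½) = 4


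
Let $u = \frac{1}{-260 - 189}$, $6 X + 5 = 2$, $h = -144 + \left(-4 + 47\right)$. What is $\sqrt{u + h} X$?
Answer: $- \frac{5 i \sqrt{814486}}{898} \approx - 5.025 i$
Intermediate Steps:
$h = -101$ ($h = -144 + 43 = -101$)
$X = - \frac{1}{2}$ ($X = - \frac{5}{6} + \frac{1}{6} \cdot 2 = - \frac{5}{6} + \frac{1}{3} = - \frac{1}{2} \approx -0.5$)
$u = - \frac{1}{449}$ ($u = \frac{1}{-449} = - \frac{1}{449} \approx -0.0022272$)
$\sqrt{u + h} X = \sqrt{- \frac{1}{449} - 101} \left(- \frac{1}{2}\right) = \sqrt{- \frac{45350}{449}} \left(- \frac{1}{2}\right) = \frac{5 i \sqrt{814486}}{449} \left(- \frac{1}{2}\right) = - \frac{5 i \sqrt{814486}}{898}$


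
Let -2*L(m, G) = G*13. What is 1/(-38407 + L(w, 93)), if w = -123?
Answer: -2/78023 ≈ -2.5633e-5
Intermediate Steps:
L(m, G) = -13*G/2 (L(m, G) = -G*13/2 = -13*G/2)
1/(-38407 + L(w, 93)) = 1/(-38407 - 13/2*93) = 1/(-38407 - 1209/2) = 1/(-78023/2) = -2/78023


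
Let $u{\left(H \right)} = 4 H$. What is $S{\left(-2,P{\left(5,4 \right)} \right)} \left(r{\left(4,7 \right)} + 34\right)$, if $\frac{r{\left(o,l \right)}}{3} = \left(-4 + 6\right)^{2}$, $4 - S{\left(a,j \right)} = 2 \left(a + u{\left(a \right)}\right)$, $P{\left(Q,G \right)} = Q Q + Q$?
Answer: $1104$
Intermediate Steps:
$P{\left(Q,G \right)} = Q + Q^{2}$ ($P{\left(Q,G \right)} = Q^{2} + Q = Q + Q^{2}$)
$S{\left(a,j \right)} = 4 - 10 a$ ($S{\left(a,j \right)} = 4 - 2 \left(a + 4 a\right) = 4 - 2 \cdot 5 a = 4 - 10 a$)
$r{\left(o,l \right)} = 12$ ($r{\left(o,l \right)} = 3 \left(-4 + 6\right)^{2} = 3 \cdot 2^{2} = 3 \cdot 4 = 12$)
$S{\left(-2,P{\left(5,4 \right)} \right)} \left(r{\left(4,7 \right)} + 34\right) = \left(4 - -20\right) \left(12 + 34\right) = \left(4 + 20\right) 46 = 24 \cdot 46 = 1104$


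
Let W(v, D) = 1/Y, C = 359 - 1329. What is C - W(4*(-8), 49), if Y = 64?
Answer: -62081/64 ≈ -970.02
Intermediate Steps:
C = -970
W(v, D) = 1/64
C - W(4*(-8), 49) = -970 - 1*1/64 = -970 - 1/64 = -62081/64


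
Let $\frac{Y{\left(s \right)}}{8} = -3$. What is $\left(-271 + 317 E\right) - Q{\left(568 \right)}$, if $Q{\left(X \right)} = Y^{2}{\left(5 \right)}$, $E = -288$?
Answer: $-92143$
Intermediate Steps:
$Y{\left(s \right)} = -24$ ($Y{\left(s \right)} = 8 \left(-3\right) = -24$)
$Q{\left(X \right)} = 576$ ($Q{\left(X \right)} = \left(-24\right)^{2} = 576$)
$\left(-271 + 317 E\right) - Q{\left(568 \right)} = \left(-271 + 317 \left(-288\right)\right) - 576 = \left(-271 - 91296\right) - 576 = -91567 - 576 = -92143$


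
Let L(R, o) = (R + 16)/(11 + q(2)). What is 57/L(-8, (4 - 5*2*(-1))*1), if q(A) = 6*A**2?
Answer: 1995/8 ≈ 249.38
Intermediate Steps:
L(R, o) = 16/35 + R/35 (L(R, o) = (R + 16)/(11 + 6*2**2) = (16 + R)/(11 + 6*4) = (16 + R)/(11 + 24) = (16 + R)/35 = (16 + R)*(1/35) = 16/35 + R/35)
57/L(-8, (4 - 5*2*(-1))*1) = 57/(16/35 + (1/35)*(-8)) = 57/(16/35 - 8/35) = 57/(8/35) = 57*(35/8) = 1995/8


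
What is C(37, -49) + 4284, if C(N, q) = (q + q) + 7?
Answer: 4193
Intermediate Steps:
C(N, q) = 7 + 2*q (C(N, q) = 2*q + 7 = 7 + 2*q)
C(37, -49) + 4284 = (7 + 2*(-49)) + 4284 = (7 - 98) + 4284 = -91 + 4284 = 4193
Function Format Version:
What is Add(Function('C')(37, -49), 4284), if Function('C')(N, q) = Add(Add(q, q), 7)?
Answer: 4193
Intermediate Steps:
Function('C')(N, q) = Add(7, Mul(2, q)) (Function('C')(N, q) = Add(Mul(2, q), 7) = Add(7, Mul(2, q)))
Add(Function('C')(37, -49), 4284) = Add(Add(7, Mul(2, -49)), 4284) = Add(Add(7, -98), 4284) = Add(-91, 4284) = 4193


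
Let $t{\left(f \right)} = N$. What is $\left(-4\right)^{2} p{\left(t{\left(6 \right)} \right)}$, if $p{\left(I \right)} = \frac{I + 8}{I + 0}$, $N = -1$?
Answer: $-112$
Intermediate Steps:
$t{\left(f \right)} = -1$
$p{\left(I \right)} = \frac{8 + I}{I}$
$\left(-4\right)^{2} p{\left(t{\left(6 \right)} \right)} = \left(-4\right)^{2} \frac{8 - 1}{-1} = 16 \left(\left(-1\right) 7\right) = 16 \left(-7\right) = -112$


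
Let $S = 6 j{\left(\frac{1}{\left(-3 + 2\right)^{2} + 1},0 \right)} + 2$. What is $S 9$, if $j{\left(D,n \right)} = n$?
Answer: $18$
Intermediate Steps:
$S = 2$ ($S = 6 \cdot 0 + 2 = 0 + 2 = 2$)
$S 9 = 2 \cdot 9 = 18$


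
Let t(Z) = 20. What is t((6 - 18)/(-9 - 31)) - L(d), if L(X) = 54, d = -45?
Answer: -34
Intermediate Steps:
t((6 - 18)/(-9 - 31)) - L(d) = 20 - 1*54 = 20 - 54 = -34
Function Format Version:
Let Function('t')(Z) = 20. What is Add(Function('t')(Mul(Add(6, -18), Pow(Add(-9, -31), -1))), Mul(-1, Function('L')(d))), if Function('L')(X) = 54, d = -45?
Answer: -34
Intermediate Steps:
Add(Function('t')(Mul(Add(6, -18), Pow(Add(-9, -31), -1))), Mul(-1, Function('L')(d))) = Add(20, Mul(-1, 54)) = Add(20, -54) = -34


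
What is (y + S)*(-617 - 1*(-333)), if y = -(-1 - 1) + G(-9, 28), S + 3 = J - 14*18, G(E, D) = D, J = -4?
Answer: 65036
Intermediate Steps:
S = -259 (S = -3 + (-4 - 14*18) = -3 + (-4 - 252) = -3 - 256 = -259)
y = 30 (y = -(-1 - 1) + 28 = -1*(-2) + 28 = 2 + 28 = 30)
(y + S)*(-617 - 1*(-333)) = (30 - 259)*(-617 - 1*(-333)) = -229*(-617 + 333) = -229*(-284) = 65036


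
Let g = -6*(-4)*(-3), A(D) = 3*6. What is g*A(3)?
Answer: -1296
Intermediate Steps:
A(D) = 18
g = -72 (g = 24*(-3) = -72)
g*A(3) = -72*18 = -1296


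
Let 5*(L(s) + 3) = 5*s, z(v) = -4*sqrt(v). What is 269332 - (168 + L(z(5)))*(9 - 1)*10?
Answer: 256132 + 320*sqrt(5) ≈ 2.5685e+5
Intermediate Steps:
L(s) = -3 + s (L(s) = -3 + (5*s)/5 = -3 + s)
269332 - (168 + L(z(5)))*(9 - 1)*10 = 269332 - (168 + (-3 - 4*sqrt(5)))*(9 - 1)*10 = 269332 - (165 - 4*sqrt(5))*8*10 = 269332 - (165 - 4*sqrt(5))*80 = 269332 - (13200 - 320*sqrt(5)) = 269332 + (-13200 + 320*sqrt(5)) = 256132 + 320*sqrt(5)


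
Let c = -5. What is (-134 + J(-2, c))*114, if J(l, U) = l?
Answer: -15504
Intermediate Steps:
(-134 + J(-2, c))*114 = (-134 - 2)*114 = -136*114 = -15504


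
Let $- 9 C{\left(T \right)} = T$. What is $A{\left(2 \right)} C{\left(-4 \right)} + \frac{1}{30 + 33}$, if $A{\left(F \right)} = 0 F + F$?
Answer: $\frac{19}{21} \approx 0.90476$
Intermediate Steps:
$C{\left(T \right)} = - \frac{T}{9}$
$A{\left(F \right)} = F$ ($A{\left(F \right)} = 0 + F = F$)
$A{\left(2 \right)} C{\left(-4 \right)} + \frac{1}{30 + 33} = 2 \left(\left(- \frac{1}{9}\right) \left(-4\right)\right) + \frac{1}{30 + 33} = 2 \cdot \frac{4}{9} + \frac{1}{63} = \frac{8}{9} + \frac{1}{63} = \frac{19}{21}$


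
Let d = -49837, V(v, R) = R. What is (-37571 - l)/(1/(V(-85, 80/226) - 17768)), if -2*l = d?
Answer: 125462918688/113 ≈ 1.1103e+9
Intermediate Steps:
l = 49837/2 (l = -1/2*(-49837) = 49837/2 ≈ 24919.)
(-37571 - l)/(1/(V(-85, 80/226) - 17768)) = (-37571 - 1*49837/2)/(1/(80/226 - 17768)) = (-37571 - 49837/2)/(1/(80*(1/226) - 17768)) = -124979/(2*(1/(40/113 - 17768))) = -124979/(2*(1/(-2007744/113))) = -124979/(2*(-113/2007744)) = -124979/2*(-2007744/113) = 125462918688/113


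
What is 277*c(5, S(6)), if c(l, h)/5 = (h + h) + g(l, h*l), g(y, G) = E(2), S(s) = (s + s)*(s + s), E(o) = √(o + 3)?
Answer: 398880 + 1385*√5 ≈ 4.0198e+5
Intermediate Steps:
E(o) = √(3 + o)
S(s) = 4*s² (S(s) = (2*s)*(2*s) = 4*s²)
g(y, G) = √5 (g(y, G) = √(3 + 2) = √5)
c(l, h) = 5*√5 + 10*h (c(l, h) = 5*((h + h) + √5) = 5*(2*h + √5) = 5*(√5 + 2*h) = 5*√5 + 10*h)
277*c(5, S(6)) = 277*(5*√5 + 10*(4*6²)) = 277*(5*√5 + 10*(4*36)) = 277*(5*√5 + 10*144) = 277*(5*√5 + 1440) = 277*(1440 + 5*√5) = 398880 + 1385*√5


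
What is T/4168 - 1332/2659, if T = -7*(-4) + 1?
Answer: -5474665/11082712 ≈ -0.49398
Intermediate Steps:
T = 29 (T = 28 + 1 = 29)
T/4168 - 1332/2659 = 29/4168 - 1332/2659 = -5474665/11082712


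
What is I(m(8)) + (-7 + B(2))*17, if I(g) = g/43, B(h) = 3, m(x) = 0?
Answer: -68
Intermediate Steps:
I(g) = g/43 (I(g) = g*(1/43) = g/43)
I(m(8)) + (-7 + B(2))*17 = (1/43)*0 + (-7 + 3)*17 = 0 - 4*17 = 0 - 68 = -68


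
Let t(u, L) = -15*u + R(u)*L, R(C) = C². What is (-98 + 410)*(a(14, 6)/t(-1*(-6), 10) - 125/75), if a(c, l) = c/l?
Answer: -69836/135 ≈ -517.30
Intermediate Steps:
t(u, L) = -15*u + L*u² (t(u, L) = -15*u + u²*L = -15*u + L*u²)
(-98 + 410)*(a(14, 6)/t(-1*(-6), 10) - 125/75) = (-98 + 410)*((14/6)/(((-1*(-6))*(-15 + 10*(-1*(-6))))) - 125/75) = 312*((14*(⅙))/((6*(-15 + 10*6))) - 125*1/75) = 312*(7/(3*((6*(-15 + 60)))) - 5/3) = 312*(7/(3*((6*45))) - 5/3) = 312*((7/3)/270 - 5/3) = 312*((7/3)*(1/270) - 5/3) = 312*(7/810 - 5/3) = 312*(-1343/810) = -69836/135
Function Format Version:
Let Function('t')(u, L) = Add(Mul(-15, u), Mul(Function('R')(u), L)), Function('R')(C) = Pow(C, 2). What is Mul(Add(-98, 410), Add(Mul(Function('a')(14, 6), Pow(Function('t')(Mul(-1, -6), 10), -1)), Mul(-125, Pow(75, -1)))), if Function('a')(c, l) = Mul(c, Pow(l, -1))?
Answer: Rational(-69836, 135) ≈ -517.30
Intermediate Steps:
Function('t')(u, L) = Add(Mul(-15, u), Mul(L, Pow(u, 2))) (Function('t')(u, L) = Add(Mul(-15, u), Mul(Pow(u, 2), L)) = Add(Mul(-15, u), Mul(L, Pow(u, 2))))
Mul(Add(-98, 410), Add(Mul(Function('a')(14, 6), Pow(Function('t')(Mul(-1, -6), 10), -1)), Mul(-125, Pow(75, -1)))) = Mul(Add(-98, 410), Add(Mul(Mul(14, Pow(6, -1)), Pow(Mul(Mul(-1, -6), Add(-15, Mul(10, Mul(-1, -6)))), -1)), Mul(-125, Pow(75, -1)))) = Mul(312, Add(Mul(Mul(14, Rational(1, 6)), Pow(Mul(6, Add(-15, Mul(10, 6))), -1)), Mul(-125, Rational(1, 75)))) = Mul(312, Add(Mul(Rational(7, 3), Pow(Mul(6, Add(-15, 60)), -1)), Rational(-5, 3))) = Mul(312, Add(Mul(Rational(7, 3), Pow(Mul(6, 45), -1)), Rational(-5, 3))) = Mul(312, Add(Mul(Rational(7, 3), Pow(270, -1)), Rational(-5, 3))) = Mul(312, Add(Mul(Rational(7, 3), Rational(1, 270)), Rational(-5, 3))) = Mul(312, Add(Rational(7, 810), Rational(-5, 3))) = Mul(312, Rational(-1343, 810)) = Rational(-69836, 135)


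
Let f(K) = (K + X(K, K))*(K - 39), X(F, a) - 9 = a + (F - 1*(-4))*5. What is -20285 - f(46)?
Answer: -22742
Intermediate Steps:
X(F, a) = 29 + a + 5*F (X(F, a) = 9 + (a + (F - 1*(-4))*5) = 9 + (a + (F + 4)*5) = 9 + (a + (4 + F)*5) = 9 + (a + (20 + 5*F)) = 9 + (20 + a + 5*F) = 29 + a + 5*F)
f(K) = (-39 + K)*(29 + 7*K) (f(K) = (K + (29 + K + 5*K))*(K - 39) = (K + (29 + 6*K))*(-39 + K) = (29 + 7*K)*(-39 + K) = (-39 + K)*(29 + 7*K))
-20285 - f(46) = -20285 - (-1131 - 244*46 + 7*46²) = -20285 - (-1131 - 11224 + 7*2116) = -20285 - (-1131 - 11224 + 14812) = -20285 - 1*2457 = -20285 - 2457 = -22742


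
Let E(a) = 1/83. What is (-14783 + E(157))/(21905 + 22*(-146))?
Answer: -136332/172391 ≈ -0.79083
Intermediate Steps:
E(a) = 1/83
(-14783 + E(157))/(21905 + 22*(-146)) = (-14783 + 1/83)/(21905 + 22*(-146)) = -1226988/(83*(21905 - 3212)) = -1226988/83/18693 = -1226988/83*1/18693 = -136332/172391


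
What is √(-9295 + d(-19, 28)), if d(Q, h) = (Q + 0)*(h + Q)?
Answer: I*√9466 ≈ 97.293*I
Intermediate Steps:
d(Q, h) = Q*(Q + h)
√(-9295 + d(-19, 28)) = √(-9295 - 19*(-19 + 28)) = √(-9295 - 19*9) = √(-9295 - 171) = √(-9466) = I*√9466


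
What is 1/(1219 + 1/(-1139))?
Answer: 1139/1388440 ≈ 0.00082035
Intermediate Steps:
1/(1219 + 1/(-1139)) = 1/(1219 - 1/1139) = 1/(1388440/1139) = 1139/1388440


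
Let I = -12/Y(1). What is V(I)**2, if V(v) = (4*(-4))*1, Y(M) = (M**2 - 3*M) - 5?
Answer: 256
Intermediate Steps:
Y(M) = -5 + M**2 - 3*M
I = 12/7 (I = -12/(-5 + 1**2 - 3*1) = -12/(-5 + 1 - 3) = -12/(-7) = -12*(-1/7) = 12/7 ≈ 1.7143)
V(v) = -16 (V(v) = -16*1 = -16)
V(I)**2 = (-16)**2 = 256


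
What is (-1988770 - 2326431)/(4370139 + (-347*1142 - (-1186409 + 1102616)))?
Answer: -392291/368878 ≈ -1.0635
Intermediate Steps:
(-1988770 - 2326431)/(4370139 + (-347*1142 - (-1186409 + 1102616))) = -4315201/(4370139 + (-396274 - 1*(-83793))) = -4315201/(4370139 + (-396274 + 83793)) = -4315201/(4370139 - 312481) = -4315201/4057658 = -4315201*1/4057658 = -392291/368878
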